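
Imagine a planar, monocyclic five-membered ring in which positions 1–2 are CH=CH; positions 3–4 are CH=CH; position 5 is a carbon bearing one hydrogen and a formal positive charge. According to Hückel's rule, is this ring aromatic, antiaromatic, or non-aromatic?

Check conjugation: the double-bond atoms are sp², each contributing one p electron; the carbocation has an empty p orbital — every position has a p orbital, so the cyclic π system is continuous.
π-electron count: 2 × 2 = 4 from the double-bond units + 0 from the CH(+) atom = 4.
With 4 = 4·1 π electrons, Hückel's rule classifies the planar ring as antiaromatic.
(The species described is the cyclopentadienyl cation.)

Antiaromatic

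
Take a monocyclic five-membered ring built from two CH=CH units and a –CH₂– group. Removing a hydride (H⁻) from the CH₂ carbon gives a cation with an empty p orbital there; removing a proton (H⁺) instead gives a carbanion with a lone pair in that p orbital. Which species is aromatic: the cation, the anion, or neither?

Once that carbon is sp², every ring atom has a p orbital and both ions are fully conjugated.
Cation: 2 × 2 + 0 = 4 π electrons → 4(1), antiaromatic.
Anion: 2 × 2 + 2 = 6 π electrons → 4(1)+2, aromatic.

The anion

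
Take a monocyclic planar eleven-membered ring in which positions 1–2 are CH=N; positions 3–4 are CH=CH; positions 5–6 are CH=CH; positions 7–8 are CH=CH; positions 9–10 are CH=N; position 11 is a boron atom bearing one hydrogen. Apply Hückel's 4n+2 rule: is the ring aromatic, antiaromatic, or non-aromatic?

Aromatic

All ring atoms are sp² and supply a p orbital to the ring (the double-bond atoms are sp², each contributing one p electron; each =N– nitrogen is pyridine-type (lone pair in the sp² plane, one electron in the p orbital); the boron has an empty p orbital); the conjugation is uninterrupted.
Counting π electrons: 5 × 2 = 10 from the double-bond units + 0 from the BH atom = 10.
10 = 4(2) + 2, which satisfies Hückel's 4n+2 rule.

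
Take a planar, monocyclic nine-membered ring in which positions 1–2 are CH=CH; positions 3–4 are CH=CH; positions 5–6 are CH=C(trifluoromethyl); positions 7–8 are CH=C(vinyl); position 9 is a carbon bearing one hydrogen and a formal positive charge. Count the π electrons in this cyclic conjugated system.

The p orbitals form a continuous loop: the double-bond atoms are sp², each contributing one p electron; the carbocation has an empty p orbital. The ring is fully conjugated.
Tallying contributions gives 4 × 2 = 8 from the double-bond units + 0 from the CH(+) atom = 8.

8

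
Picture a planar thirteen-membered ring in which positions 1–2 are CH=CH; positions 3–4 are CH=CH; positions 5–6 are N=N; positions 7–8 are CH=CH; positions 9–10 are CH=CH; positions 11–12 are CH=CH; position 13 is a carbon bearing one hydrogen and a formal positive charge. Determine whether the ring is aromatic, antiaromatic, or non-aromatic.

The p orbitals form a continuous loop: each doubly-bonded ring atom is sp² with one p-orbital electron; each =N– nitrogen is pyridine-type (lone pair in the sp² plane, one electron in the p orbital); the carbocation has an empty p orbital. The ring is fully conjugated.
Adding the contributions, 6 × 2 = 12 from the double-bond units + 0 from the CH(+) atom = 12.
12 = 4(3); a planar, fully conjugated 4n system is antiaromatic.

Antiaromatic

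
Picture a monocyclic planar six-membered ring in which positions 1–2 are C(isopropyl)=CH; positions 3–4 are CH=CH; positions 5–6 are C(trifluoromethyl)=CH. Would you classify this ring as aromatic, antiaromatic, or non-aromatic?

Check conjugation: every atom in a ring double bond is sp² and brings one electron to the p orbital — every position has a p orbital, so the cyclic π system is continuous.
Adding the contributions, 3 × 2 = 6 from the 3 double-bond units.
With 6 π electrons (n = 1), the Hückel 4n+2 condition holds.

Aromatic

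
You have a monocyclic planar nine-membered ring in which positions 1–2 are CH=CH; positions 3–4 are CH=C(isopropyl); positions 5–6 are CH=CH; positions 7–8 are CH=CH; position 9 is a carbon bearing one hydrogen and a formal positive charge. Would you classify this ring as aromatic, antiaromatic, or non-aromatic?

Check conjugation: each doubly-bonded ring atom is sp² with one p-orbital electron; the carbocation has an empty p orbital — every position has a p orbital, so the cyclic π system is continuous.
Counting π electrons: 4 × 2 = 8 from the double-bond units + 0 from the CH(+) atom = 8.
8 = 4(2); a planar, fully conjugated 4n system is antiaromatic.

Antiaromatic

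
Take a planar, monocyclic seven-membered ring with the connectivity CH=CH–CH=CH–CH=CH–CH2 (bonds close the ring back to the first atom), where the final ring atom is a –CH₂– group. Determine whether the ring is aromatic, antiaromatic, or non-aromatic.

Because the tetrahedral CH₂ carbon is sp³ and has no p orbital in the ring π system at the CH2 position, the π system cannot extend all the way around the ring.
Broken conjugation rules out both aromaticity and antiaromaticity.

Non-aromatic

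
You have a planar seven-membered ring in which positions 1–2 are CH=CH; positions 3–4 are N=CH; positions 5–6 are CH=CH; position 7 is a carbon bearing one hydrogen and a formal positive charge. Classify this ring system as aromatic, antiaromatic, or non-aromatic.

Check conjugation: the double-bond atoms are sp², each contributing one p electron; each =N– nitrogen is pyridine-type (lone pair in the sp² plane, one electron in the p orbital); the carbocation has an empty p orbital — every position has a p orbital, so the cyclic π system is continuous.
Adding the contributions, 3 × 2 = 6 from the double-bond units + 0 from the CH(+) atom = 6.
That gives a 4n+2 count (6, n = 1).

Aromatic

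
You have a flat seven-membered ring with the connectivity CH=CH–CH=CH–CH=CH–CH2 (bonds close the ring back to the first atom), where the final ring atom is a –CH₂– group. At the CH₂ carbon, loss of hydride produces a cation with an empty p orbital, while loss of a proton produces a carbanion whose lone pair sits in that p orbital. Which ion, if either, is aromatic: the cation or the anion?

Both ions have a continuous loop of p orbitals — each ring atom is sp².
Cation: 3 × 2 + 0 = 6 π electrons → 4(1)+2, aromatic.
Anion: 3 × 2 + 2 = 8 π electrons → 4(2), antiaromatic.

The cation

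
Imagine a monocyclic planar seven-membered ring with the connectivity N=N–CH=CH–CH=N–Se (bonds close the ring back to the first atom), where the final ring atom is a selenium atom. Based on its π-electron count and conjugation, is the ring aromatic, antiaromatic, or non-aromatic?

Antiaromatic

Check conjugation: every atom in a ring double bond is sp² and brings one electron to the p orbital; each =N– nitrogen is pyridine-type (lone pair in the sp² plane, one electron in the p orbital); the selenium donates one lone pair from its p orbital — every position has a p orbital, so the cyclic π system is continuous.
Counting π electrons: 3 × 2 = 6 from the double-bond units + 2 from the Se atom = 8.
8 = 4(2); a planar, fully conjugated 4n system is antiaromatic.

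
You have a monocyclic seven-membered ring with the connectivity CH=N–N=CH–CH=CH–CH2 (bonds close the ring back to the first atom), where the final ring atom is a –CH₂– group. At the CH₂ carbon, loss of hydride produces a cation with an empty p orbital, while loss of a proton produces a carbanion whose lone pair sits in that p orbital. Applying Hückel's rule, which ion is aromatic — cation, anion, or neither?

In both ions every ring atom is sp² and contributes a p orbital, so both rings are fully conjugated.
Cation: 3 × 2 + 0 = 6 π electrons → 4(1)+2, aromatic.
Anion: 3 × 2 + 2 = 8 π electrons → 4(2), antiaromatic.

The cation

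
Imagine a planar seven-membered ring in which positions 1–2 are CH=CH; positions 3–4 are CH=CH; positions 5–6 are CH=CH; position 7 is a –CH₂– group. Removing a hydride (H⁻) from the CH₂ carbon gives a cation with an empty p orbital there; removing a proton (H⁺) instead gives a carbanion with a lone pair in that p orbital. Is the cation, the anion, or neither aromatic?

In either ion the ring is fully conjugated: every atom, including the new sp² carbon, supplies a p orbital.
Cation: 3 × 2 + 0 = 6 π electrons → 4(1)+2, aromatic.
Anion: 3 × 2 + 2 = 8 π electrons → 4(2), antiaromatic.

The cation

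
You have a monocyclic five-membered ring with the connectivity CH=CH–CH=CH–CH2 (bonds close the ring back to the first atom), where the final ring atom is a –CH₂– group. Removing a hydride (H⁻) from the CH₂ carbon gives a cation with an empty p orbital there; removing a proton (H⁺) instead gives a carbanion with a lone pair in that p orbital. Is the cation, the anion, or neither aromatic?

In either ion the ring is fully conjugated: every atom, including the new sp² carbon, supplies a p orbital.
Cation: 2 × 2 + 0 = 4 π electrons → 4(1), antiaromatic.
Anion: 2 × 2 + 2 = 6 π electrons → 4(1)+2, aromatic.

The anion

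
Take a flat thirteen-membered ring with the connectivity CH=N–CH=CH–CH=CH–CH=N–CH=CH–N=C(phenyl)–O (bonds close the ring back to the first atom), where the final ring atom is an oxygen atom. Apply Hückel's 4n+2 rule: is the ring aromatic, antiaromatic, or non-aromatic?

All ring atoms are sp² and supply a p orbital to the ring (each doubly-bonded ring atom is sp² with one p-orbital electron; each sp² =N– keeps its lone pair in-plane and puts one electron into the π system; the oxygen donates one lone pair from its p orbital); the conjugation is uninterrupted.
Adding the contributions, 6 × 2 = 12 from the double-bond units + 2 from the O atom = 14.
With 14 π electrons (n = 3), the Hückel 4n+2 condition holds.

Aromatic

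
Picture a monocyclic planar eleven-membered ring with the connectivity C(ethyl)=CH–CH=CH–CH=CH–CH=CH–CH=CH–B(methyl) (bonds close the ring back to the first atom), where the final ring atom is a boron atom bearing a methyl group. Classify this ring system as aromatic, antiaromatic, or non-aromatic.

Every ring atom contributes a p orbital perpendicular to the ring (each doubly-bonded ring atom is sp² with one p-orbital electron; the boron has an empty p orbital), so the π system is cyclic and fully conjugated.
Tallying contributions gives 5 × 2 = 10 from the double-bond units + 0 from the B(methyl) atom = 10.
With 10 π electrons (n = 2), the Hückel 4n+2 condition holds.

Aromatic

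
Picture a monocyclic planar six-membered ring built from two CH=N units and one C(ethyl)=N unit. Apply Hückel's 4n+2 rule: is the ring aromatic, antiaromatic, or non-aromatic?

The p orbitals form a continuous loop: the double-bond atoms are sp², each contributing one p electron; each =N– nitrogen is pyridine-type (lone pair in the sp² plane, one electron in the p orbital). The ring is fully conjugated.
Adding the contributions, 3 × 2 = 6 from the 3 double-bond units.
That gives a 4n+2 count (6, n = 1).

Aromatic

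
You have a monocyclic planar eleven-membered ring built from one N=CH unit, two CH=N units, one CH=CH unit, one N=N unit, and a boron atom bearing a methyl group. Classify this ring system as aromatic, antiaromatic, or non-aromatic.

Aromatic

The p orbitals form a continuous loop: each doubly-bonded ring atom is sp² with one p-orbital electron; each =N– nitrogen is pyridine-type (lone pair in the sp² plane, one electron in the p orbital); the boron has an empty p orbital. The ring is fully conjugated.
Tallying contributions gives 5 × 2 = 10 from the double-bond units + 0 from the B(methyl) atom = 10.
Since 10 = 4·2 + 2, the ring meets the 4n+2 criterion.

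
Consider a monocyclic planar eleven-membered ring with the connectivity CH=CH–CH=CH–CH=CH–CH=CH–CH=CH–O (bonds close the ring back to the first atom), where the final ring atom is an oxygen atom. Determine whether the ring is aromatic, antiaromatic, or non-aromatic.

Every ring atom contributes a p orbital perpendicular to the ring (each doubly-bonded ring atom is sp² with one p-orbital electron; the oxygen donates one lone pair from its p orbital), so the π system is cyclic and fully conjugated.
Tallying contributions gives 5 × 2 = 10 from the double-bond units + 2 from the O atom = 12.
A 4n π count (12, n = 3) in a planar conjugated ring means antiaromatic.

Antiaromatic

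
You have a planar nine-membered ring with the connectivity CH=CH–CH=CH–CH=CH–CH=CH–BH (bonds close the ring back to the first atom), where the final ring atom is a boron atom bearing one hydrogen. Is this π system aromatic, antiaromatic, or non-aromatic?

Antiaromatic

The p orbitals form a continuous loop: each doubly-bonded ring atom is sp² with one p-orbital electron; the boron has an empty p orbital. The ring is fully conjugated.
Counting π electrons: 4 × 2 = 8 from the double-bond units + 0 from the BH atom = 8.
A 4n π count (8, n = 2) in a planar conjugated ring means antiaromatic.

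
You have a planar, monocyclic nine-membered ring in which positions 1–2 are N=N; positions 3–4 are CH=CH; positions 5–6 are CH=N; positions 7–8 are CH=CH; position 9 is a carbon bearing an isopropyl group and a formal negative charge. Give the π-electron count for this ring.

All ring atoms are sp² and supply a p orbital to the ring (every atom in a ring double bond is sp² and brings one electron to the p orbital; each =N– nitrogen is pyridine-type (lone pair in the sp² plane, one electron in the p orbital); the carbanion's lone pair occupies the p orbital); the conjugation is uninterrupted.
Tallying contributions gives 4 × 2 = 8 from the double-bond units + 2 from the C(isopropyl)(-) atom = 10.

10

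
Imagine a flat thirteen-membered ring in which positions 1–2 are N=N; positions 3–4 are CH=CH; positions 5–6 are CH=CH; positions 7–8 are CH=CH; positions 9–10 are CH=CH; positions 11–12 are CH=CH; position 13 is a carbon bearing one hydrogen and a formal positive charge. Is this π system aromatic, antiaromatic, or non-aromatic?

Antiaromatic

Check conjugation: every atom in a ring double bond is sp² and brings one electron to the p orbital; each sp² =N– keeps its lone pair in-plane and puts one electron into the π system; the carbocation has an empty p orbital — every position has a p orbital, so the cyclic π system is continuous.
π-electron count: 6 × 2 = 12 from the double-bond units + 0 from the CH(+) atom = 12.
With 12 = 4·3 π electrons, Hückel's rule classifies the planar ring as antiaromatic.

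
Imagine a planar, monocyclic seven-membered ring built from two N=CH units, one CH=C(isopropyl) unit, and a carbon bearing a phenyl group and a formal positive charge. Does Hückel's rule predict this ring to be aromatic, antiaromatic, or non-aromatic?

Every ring atom contributes a p orbital perpendicular to the ring (the double-bond atoms are sp², each contributing one p electron; each =N– nitrogen is pyridine-type (lone pair in the sp² plane, one electron in the p orbital); the carbocation has an empty p orbital), so the π system is cyclic and fully conjugated.
Adding the contributions, 3 × 2 = 6 from the double-bond units + 0 from the C(phenyl)(+) atom = 6.
That gives a 4n+2 count (6, n = 1).

Aromatic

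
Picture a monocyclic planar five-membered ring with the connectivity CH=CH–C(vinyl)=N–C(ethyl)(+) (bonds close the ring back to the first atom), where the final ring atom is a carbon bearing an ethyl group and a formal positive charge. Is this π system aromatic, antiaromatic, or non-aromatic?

All ring atoms are sp² and supply a p orbital to the ring (each doubly-bonded ring atom is sp² with one p-orbital electron; each =N– nitrogen is pyridine-type (lone pair in the sp² plane, one electron in the p orbital); the carbocation has an empty p orbital); the conjugation is uninterrupted.
Adding the contributions, 2 × 2 = 4 from the double-bond units + 0 from the C(ethyl)(+) atom = 4.
A 4n π count (4, n = 1) in a planar conjugated ring means antiaromatic.

Antiaromatic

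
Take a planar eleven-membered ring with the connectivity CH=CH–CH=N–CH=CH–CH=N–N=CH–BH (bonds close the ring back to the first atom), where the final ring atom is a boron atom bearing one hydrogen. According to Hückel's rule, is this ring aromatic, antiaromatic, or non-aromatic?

Check conjugation: the double-bond atoms are sp², each contributing one p electron; the doubly-bonded nitrogens are pyridine-type — their lone pairs lie in the ring plane, leaving one electron in the p orbital; the boron has an empty p orbital — every position has a p orbital, so the cyclic π system is continuous.
Tallying contributions gives 5 × 2 = 10 from the double-bond units + 0 from the BH atom = 10.
Since 10 = 4·2 + 2, the ring meets the 4n+2 criterion.

Aromatic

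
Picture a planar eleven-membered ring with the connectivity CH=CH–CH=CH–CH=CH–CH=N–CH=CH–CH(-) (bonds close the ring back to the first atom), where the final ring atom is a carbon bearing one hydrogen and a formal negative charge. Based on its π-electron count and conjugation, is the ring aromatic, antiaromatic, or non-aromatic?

All ring atoms are sp² and supply a p orbital to the ring (the double-bond atoms are sp², each contributing one p electron; the doubly-bonded nitrogens are pyridine-type — their lone pairs lie in the ring plane, leaving one electron in the p orbital; the carbanion's lone pair occupies the p orbital); the conjugation is uninterrupted.
Counting π electrons: 5 × 2 = 10 from the double-bond units + 2 from the CH(-) atom = 12.
12 = 4(3); a planar, fully conjugated 4n system is antiaromatic.

Antiaromatic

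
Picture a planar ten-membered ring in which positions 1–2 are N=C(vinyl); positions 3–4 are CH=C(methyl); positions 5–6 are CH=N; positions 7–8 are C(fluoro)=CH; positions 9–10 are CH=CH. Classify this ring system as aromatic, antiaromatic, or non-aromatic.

Aromatic

The p orbitals form a continuous loop: the double-bond atoms are sp², each contributing one p electron; the doubly-bonded nitrogens are pyridine-type — their lone pairs lie in the ring plane, leaving one electron in the p orbital. The ring is fully conjugated.
Tallying contributions gives 5 × 2 = 10 from the 5 double-bond units.
10 = 4(2) + 2, which satisfies Hückel's 4n+2 rule.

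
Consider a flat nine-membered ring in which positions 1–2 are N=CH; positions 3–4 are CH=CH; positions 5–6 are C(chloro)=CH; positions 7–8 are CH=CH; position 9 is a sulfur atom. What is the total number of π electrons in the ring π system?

All ring atoms are sp² and supply a p orbital to the ring (each doubly-bonded ring atom is sp² with one p-orbital electron; the doubly-bonded nitrogens are pyridine-type — their lone pairs lie in the ring plane, leaving one electron in the p orbital; the sulfur donates one lone pair from its p orbital); the conjugation is uninterrupted.
π-electron count: 4 × 2 = 8 from the double-bond units + 2 from the S atom = 10.

10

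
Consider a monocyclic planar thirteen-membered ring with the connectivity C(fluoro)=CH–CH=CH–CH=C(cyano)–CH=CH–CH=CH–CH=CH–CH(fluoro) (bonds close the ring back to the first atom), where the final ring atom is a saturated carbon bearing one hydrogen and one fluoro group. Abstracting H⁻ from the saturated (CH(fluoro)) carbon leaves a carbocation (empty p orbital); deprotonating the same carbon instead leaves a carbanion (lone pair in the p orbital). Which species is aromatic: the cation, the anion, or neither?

The anion

Both ions have a continuous loop of p orbitals — each ring atom is sp².
Cation: 6 × 2 + 0 = 12 π electrons → 4(3), antiaromatic.
Anion: 6 × 2 + 2 = 14 π electrons → 4(3)+2, aromatic.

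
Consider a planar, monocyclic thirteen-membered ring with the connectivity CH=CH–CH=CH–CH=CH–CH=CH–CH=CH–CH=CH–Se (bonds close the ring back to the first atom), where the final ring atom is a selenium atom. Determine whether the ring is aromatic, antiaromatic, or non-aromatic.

Aromatic

Every ring atom contributes a p orbital perpendicular to the ring (the double-bond atoms are sp², each contributing one p electron; the selenium donates one lone pair from its p orbital), so the π system is cyclic and fully conjugated.
Counting π electrons: 6 × 2 = 12 from the double-bond units + 2 from the Se atom = 14.
That gives a 4n+2 count (14, n = 3).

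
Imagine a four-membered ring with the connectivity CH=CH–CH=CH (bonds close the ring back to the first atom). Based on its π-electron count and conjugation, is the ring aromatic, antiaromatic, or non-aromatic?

The p orbitals form a continuous loop: every atom in a ring double bond is sp² and brings one electron to the p orbital. The ring is fully conjugated.
Tallying contributions gives 2 × 2 = 4 from the 2 double-bond units.
With 4 = 4·1 π electrons, Hückel's rule classifies the planar ring as antiaromatic.

Antiaromatic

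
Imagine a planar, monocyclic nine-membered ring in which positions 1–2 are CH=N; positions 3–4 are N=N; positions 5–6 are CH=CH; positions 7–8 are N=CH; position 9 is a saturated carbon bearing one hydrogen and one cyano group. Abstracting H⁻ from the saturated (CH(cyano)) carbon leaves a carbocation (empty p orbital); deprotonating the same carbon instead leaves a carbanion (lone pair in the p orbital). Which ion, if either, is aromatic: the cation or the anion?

The anion

Both ions have a continuous loop of p orbitals — each ring atom is sp².
Cation: 4 × 2 + 0 = 8 π electrons → 4(2), antiaromatic.
Anion: 4 × 2 + 2 = 10 π electrons → 4(2)+2, aromatic.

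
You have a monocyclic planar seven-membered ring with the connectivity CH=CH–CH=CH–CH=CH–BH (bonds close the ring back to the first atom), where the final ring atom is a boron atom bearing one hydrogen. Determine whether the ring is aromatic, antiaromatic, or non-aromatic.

Every ring atom contributes a p orbital perpendicular to the ring (every atom in a ring double bond is sp² and brings one electron to the p orbital; the boron has an empty p orbital), so the π system is cyclic and fully conjugated.
Adding the contributions, 3 × 2 = 6 from the double-bond units + 0 from the BH atom = 6.
With 6 π electrons (n = 1), the Hückel 4n+2 condition holds.

Aromatic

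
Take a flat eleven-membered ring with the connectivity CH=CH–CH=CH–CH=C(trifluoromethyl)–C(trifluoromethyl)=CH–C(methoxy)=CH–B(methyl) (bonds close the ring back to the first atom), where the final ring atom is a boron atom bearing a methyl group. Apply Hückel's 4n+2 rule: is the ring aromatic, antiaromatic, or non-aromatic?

All ring atoms are sp² and supply a p orbital to the ring (every atom in a ring double bond is sp² and brings one electron to the p orbital; the boron has an empty p orbital); the conjugation is uninterrupted.
Counting π electrons: 5 × 2 = 10 from the double-bond units + 0 from the B(methyl) atom = 10.
10 = 4(2) + 2, which satisfies Hückel's 4n+2 rule.

Aromatic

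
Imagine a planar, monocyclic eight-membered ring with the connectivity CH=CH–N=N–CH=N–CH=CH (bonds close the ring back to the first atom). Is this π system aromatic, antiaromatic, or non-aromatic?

All ring atoms are sp² and supply a p orbital to the ring (each doubly-bonded ring atom is sp² with one p-orbital electron; each =N– nitrogen is pyridine-type (lone pair in the sp² plane, one electron in the p orbital)); the conjugation is uninterrupted.
Tallying contributions gives 4 × 2 = 8 from the 4 double-bond units.
8 = 4(2); a planar, fully conjugated 4n system is antiaromatic.

Antiaromatic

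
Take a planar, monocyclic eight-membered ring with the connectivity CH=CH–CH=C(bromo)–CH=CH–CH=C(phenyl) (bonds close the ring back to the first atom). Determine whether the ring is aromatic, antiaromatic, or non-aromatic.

Every ring atom contributes a p orbital perpendicular to the ring (each doubly-bonded ring atom is sp² with one p-orbital electron), so the π system is cyclic and fully conjugated.
Adding the contributions, 4 × 2 = 8 from the 4 double-bond units.
A 4n π count (8, n = 2) in a planar conjugated ring means antiaromatic.

Antiaromatic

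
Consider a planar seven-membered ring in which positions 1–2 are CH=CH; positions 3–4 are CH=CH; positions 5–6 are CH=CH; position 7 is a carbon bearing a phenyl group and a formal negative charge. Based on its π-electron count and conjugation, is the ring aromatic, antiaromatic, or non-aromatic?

Antiaromatic

Check conjugation: every atom in a ring double bond is sp² and brings one electron to the p orbital; the carbanion's lone pair occupies the p orbital — every position has a p orbital, so the cyclic π system is continuous.
Tallying contributions gives 3 × 2 = 6 from the double-bond units + 2 from the C(phenyl)(-) atom = 8.
8 is a 4n count (n = 2), so the planar conjugated ring is antiaromatic.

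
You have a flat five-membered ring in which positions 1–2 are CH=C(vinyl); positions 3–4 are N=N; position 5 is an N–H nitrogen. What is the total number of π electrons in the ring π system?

6

Check conjugation: each doubly-bonded ring atom is sp² with one p-orbital electron; the doubly-bonded nitrogens are pyridine-type — their lone pairs lie in the ring plane, leaving one electron in the p orbital; the pyrrole-type nitrogen donates its lone pair from the p orbital — every position has a p orbital, so the cyclic π system is continuous.
Adding the contributions, 2 × 2 = 4 from the double-bond units + 2 from the NH atom = 6.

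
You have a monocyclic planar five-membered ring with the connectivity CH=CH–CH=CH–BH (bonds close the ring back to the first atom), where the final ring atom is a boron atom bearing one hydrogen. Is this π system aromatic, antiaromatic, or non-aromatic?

The p orbitals form a continuous loop: every atom in a ring double bond is sp² and brings one electron to the p orbital; the boron has an empty p orbital. The ring is fully conjugated.
Adding the contributions, 2 × 2 = 4 from the double-bond units + 0 from the BH atom = 4.
With 4 = 4·1 π electrons, Hückel's rule classifies the planar ring as antiaromatic.

Antiaromatic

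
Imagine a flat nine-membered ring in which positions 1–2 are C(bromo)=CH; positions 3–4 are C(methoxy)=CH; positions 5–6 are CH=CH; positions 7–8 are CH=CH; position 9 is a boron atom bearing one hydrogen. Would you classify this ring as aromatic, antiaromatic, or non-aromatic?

Antiaromatic

All ring atoms are sp² and supply a p orbital to the ring (every atom in a ring double bond is sp² and brings one electron to the p orbital; the boron has an empty p orbital); the conjugation is uninterrupted.
Tallying contributions gives 4 × 2 = 8 from the double-bond units + 0 from the BH atom = 8.
8 is a 4n count (n = 2), so the planar conjugated ring is antiaromatic.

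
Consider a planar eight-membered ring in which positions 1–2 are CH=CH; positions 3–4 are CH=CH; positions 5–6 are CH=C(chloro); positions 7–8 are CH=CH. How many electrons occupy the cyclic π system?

8

The p orbitals form a continuous loop: each doubly-bonded ring atom is sp² with one p-orbital electron. The ring is fully conjugated.
π-electron count: 4 × 2 = 8 from the 4 double-bond units.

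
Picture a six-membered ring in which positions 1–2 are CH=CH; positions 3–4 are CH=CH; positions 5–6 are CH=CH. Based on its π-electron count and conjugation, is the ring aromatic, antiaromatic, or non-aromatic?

Every ring atom contributes a p orbital perpendicular to the ring (each doubly-bonded ring atom is sp² with one p-orbital electron), so the π system is cyclic and fully conjugated.
Counting π electrons: 3 × 2 = 6 from the 3 double-bond units.
6 = 4(1) + 2, which satisfies Hückel's 4n+2 rule.
(The species described is benzene.)

Aromatic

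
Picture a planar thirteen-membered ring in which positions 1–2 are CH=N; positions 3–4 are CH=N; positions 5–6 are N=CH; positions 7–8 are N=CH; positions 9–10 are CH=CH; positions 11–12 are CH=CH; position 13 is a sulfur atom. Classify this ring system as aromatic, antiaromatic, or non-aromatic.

Aromatic

Every ring atom contributes a p orbital perpendicular to the ring (every atom in a ring double bond is sp² and brings one electron to the p orbital; each sp² =N– keeps its lone pair in-plane and puts one electron into the π system; the sulfur donates one lone pair from its p orbital), so the π system is cyclic and fully conjugated.
Tallying contributions gives 6 × 2 = 12 from the double-bond units + 2 from the S atom = 14.
Since 14 = 4·3 + 2, the ring meets the 4n+2 criterion.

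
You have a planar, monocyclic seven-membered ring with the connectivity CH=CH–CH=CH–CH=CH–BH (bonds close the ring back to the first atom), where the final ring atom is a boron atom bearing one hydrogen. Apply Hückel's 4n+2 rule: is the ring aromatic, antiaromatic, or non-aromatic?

The p orbitals form a continuous loop: every atom in a ring double bond is sp² and brings one electron to the p orbital; the boron has an empty p orbital. The ring is fully conjugated.
Counting π electrons: 3 × 2 = 6 from the double-bond units + 0 from the BH atom = 6.
6 = 4(1) + 2, which satisfies Hückel's 4n+2 rule.

Aromatic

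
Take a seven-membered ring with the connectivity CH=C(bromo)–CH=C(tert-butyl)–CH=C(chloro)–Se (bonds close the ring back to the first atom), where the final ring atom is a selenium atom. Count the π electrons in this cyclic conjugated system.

8

All ring atoms are sp² and supply a p orbital to the ring (the double-bond atoms are sp², each contributing one p electron; the selenium donates one lone pair from its p orbital); the conjugation is uninterrupted.
Tallying contributions gives 3 × 2 = 6 from the double-bond units + 2 from the Se atom = 8.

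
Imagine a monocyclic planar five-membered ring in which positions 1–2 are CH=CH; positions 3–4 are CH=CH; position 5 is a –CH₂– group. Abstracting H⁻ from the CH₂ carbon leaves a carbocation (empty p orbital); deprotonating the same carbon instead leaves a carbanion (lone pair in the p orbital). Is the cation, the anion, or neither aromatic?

The anion

In either ion the ring is fully conjugated: every atom, including the new sp² carbon, supplies a p orbital.
Cation: 2 × 2 + 0 = 4 π electrons → 4(1), antiaromatic.
Anion: 2 × 2 + 2 = 6 π electrons → 4(1)+2, aromatic.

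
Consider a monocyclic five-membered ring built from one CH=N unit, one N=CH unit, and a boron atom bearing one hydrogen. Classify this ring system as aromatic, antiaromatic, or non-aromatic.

Antiaromatic

Every ring atom contributes a p orbital perpendicular to the ring (every atom in a ring double bond is sp² and brings one electron to the p orbital; each =N– nitrogen is pyridine-type (lone pair in the sp² plane, one electron in the p orbital); the boron has an empty p orbital), so the π system is cyclic and fully conjugated.
Adding the contributions, 2 × 2 = 4 from the double-bond units + 0 from the BH atom = 4.
With 4 = 4·1 π electrons, Hückel's rule classifies the planar ring as antiaromatic.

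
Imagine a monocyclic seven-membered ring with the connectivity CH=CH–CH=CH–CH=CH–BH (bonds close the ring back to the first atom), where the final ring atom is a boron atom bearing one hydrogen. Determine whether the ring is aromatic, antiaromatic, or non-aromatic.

Aromatic

Check conjugation: the double-bond atoms are sp², each contributing one p electron; the boron has an empty p orbital — every position has a p orbital, so the cyclic π system is continuous.
Tallying contributions gives 3 × 2 = 6 from the double-bond units + 0 from the BH atom = 6.
That gives a 4n+2 count (6, n = 1).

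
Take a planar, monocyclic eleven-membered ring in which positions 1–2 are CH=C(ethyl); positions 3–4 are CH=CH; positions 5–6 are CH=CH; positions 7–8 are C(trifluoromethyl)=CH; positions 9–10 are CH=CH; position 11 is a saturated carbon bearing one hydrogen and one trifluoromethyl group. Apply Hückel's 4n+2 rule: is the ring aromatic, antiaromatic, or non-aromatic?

The CH(trifluoromethyl) position has four σ bonds — that saturated carbon is sp³ and has no p orbital in the ring π system — so the cyclic conjugation is interrupted.
A ring that is not fully conjugated cannot be aromatic or antiaromatic regardless of its π-electron count.

Non-aromatic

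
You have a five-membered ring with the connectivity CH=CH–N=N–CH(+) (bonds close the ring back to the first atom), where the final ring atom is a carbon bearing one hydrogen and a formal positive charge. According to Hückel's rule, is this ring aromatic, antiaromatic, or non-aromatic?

All ring atoms are sp² and supply a p orbital to the ring (each doubly-bonded ring atom is sp² with one p-orbital electron; each =N– nitrogen is pyridine-type (lone pair in the sp² plane, one electron in the p orbital); the carbocation has an empty p orbital); the conjugation is uninterrupted.
Counting π electrons: 2 × 2 = 4 from the double-bond units + 0 from the CH(+) atom = 4.
A 4n π count (4, n = 1) in a planar conjugated ring means antiaromatic.

Antiaromatic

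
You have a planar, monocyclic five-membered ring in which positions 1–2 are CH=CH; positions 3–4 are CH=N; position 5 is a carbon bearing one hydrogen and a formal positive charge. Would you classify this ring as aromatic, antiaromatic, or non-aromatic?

Antiaromatic

The p orbitals form a continuous loop: every atom in a ring double bond is sp² and brings one electron to the p orbital; each =N– nitrogen is pyridine-type (lone pair in the sp² plane, one electron in the p orbital); the carbocation has an empty p orbital. The ring is fully conjugated.
Adding the contributions, 2 × 2 = 4 from the double-bond units + 0 from the CH(+) atom = 4.
A 4n π count (4, n = 1) in a planar conjugated ring means antiaromatic.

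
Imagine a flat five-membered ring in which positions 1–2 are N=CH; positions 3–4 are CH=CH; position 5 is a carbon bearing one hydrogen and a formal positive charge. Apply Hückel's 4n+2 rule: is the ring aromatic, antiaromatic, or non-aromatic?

All ring atoms are sp² and supply a p orbital to the ring (each doubly-bonded ring atom is sp² with one p-orbital electron; each =N– nitrogen is pyridine-type (lone pair in the sp² plane, one electron in the p orbital); the carbocation has an empty p orbital); the conjugation is uninterrupted.
Tallying contributions gives 2 × 2 = 4 from the double-bond units + 0 from the CH(+) atom = 4.
4 is a 4n count (n = 1), so the planar conjugated ring is antiaromatic.

Antiaromatic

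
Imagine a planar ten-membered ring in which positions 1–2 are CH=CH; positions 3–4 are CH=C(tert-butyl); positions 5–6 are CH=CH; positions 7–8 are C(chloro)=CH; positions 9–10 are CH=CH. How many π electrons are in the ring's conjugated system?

All ring atoms are sp² and supply a p orbital to the ring (the double-bond atoms are sp², each contributing one p electron); the conjugation is uninterrupted.
Counting π electrons: 5 × 2 = 10 from the 5 double-bond units.

10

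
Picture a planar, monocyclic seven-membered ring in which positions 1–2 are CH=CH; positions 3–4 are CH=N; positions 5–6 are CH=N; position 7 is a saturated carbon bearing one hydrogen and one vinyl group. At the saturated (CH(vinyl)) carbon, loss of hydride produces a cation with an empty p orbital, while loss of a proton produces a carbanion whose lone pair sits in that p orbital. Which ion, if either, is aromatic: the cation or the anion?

The cation

In either ion the ring is fully conjugated: every atom, including the new sp² carbon, supplies a p orbital.
Cation: 3 × 2 + 0 = 6 π electrons → 4(1)+2, aromatic.
Anion: 3 × 2 + 2 = 8 π electrons → 4(2), antiaromatic.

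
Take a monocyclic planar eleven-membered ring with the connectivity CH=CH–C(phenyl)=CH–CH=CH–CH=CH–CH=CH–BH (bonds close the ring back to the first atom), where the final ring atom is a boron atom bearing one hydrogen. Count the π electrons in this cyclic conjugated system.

All ring atoms are sp² and supply a p orbital to the ring (each doubly-bonded ring atom is sp² with one p-orbital electron; the boron has an empty p orbital); the conjugation is uninterrupted.
Tallying contributions gives 5 × 2 = 10 from the double-bond units + 0 from the BH atom = 10.

10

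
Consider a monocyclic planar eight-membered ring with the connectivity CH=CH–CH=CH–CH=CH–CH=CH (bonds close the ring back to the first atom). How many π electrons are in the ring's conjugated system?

The p orbitals form a continuous loop: each doubly-bonded ring atom is sp² with one p-orbital electron. The ring is fully conjugated.
Counting π electrons: 4 × 2 = 8 from the 4 double-bond units.
(The species described is cyclooctatetraene.)

8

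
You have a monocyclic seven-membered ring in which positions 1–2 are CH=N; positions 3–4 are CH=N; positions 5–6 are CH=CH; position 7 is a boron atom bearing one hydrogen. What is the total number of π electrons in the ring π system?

All ring atoms are sp² and supply a p orbital to the ring (every atom in a ring double bond is sp² and brings one electron to the p orbital; each =N– nitrogen is pyridine-type (lone pair in the sp² plane, one electron in the p orbital); the boron has an empty p orbital); the conjugation is uninterrupted.
π-electron count: 3 × 2 = 6 from the double-bond units + 0 from the BH atom = 6.

6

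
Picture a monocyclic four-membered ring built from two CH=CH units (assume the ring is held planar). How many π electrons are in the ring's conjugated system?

Check conjugation: every atom in a ring double bond is sp² and brings one electron to the p orbital — every position has a p orbital, so the cyclic π system is continuous.
Tallying contributions gives 2 × 2 = 4 from the 2 double-bond units.
(This ring is cyclobutadiene.)

4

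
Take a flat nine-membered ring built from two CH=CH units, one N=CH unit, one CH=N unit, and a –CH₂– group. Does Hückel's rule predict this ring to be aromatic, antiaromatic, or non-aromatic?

The CH2 carbon is saturated: the tetrahedral CH₂ carbon is sp³ and has no p orbital in the ring π system. Conjugation is not continuous around the ring.
Hückel's rule only applies to fully conjugated rings, so this one is simply non-aromatic.

Non-aromatic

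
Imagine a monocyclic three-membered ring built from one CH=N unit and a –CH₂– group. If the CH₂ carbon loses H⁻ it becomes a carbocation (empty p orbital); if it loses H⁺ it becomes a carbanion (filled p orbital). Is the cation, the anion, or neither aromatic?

Both ions have a continuous loop of p orbitals — each ring atom is sp².
Cation: 1 × 2 + 0 = 2 π electrons → 4(0)+2, aromatic.
Anion: 1 × 2 + 2 = 4 π electrons → 4(1), antiaromatic.

The cation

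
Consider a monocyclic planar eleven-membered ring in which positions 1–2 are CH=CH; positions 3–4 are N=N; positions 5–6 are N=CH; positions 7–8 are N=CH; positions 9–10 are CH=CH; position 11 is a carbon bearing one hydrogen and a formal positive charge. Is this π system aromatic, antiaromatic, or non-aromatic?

The p orbitals form a continuous loop: each doubly-bonded ring atom is sp² with one p-orbital electron; each sp² =N– keeps its lone pair in-plane and puts one electron into the π system; the carbocation has an empty p orbital. The ring is fully conjugated.
Tallying contributions gives 5 × 2 = 10 from the double-bond units + 0 from the CH(+) atom = 10.
That gives a 4n+2 count (10, n = 2).

Aromatic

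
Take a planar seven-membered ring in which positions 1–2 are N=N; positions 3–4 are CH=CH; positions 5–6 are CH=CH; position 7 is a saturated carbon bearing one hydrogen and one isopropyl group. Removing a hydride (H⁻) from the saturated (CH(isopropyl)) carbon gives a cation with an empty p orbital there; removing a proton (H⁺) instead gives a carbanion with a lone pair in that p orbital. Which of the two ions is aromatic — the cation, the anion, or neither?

Once that carbon is sp², every ring atom has a p orbital and both ions are fully conjugated.
Cation: 3 × 2 + 0 = 6 π electrons → 4(1)+2, aromatic.
Anion: 3 × 2 + 2 = 8 π electrons → 4(2), antiaromatic.

The cation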